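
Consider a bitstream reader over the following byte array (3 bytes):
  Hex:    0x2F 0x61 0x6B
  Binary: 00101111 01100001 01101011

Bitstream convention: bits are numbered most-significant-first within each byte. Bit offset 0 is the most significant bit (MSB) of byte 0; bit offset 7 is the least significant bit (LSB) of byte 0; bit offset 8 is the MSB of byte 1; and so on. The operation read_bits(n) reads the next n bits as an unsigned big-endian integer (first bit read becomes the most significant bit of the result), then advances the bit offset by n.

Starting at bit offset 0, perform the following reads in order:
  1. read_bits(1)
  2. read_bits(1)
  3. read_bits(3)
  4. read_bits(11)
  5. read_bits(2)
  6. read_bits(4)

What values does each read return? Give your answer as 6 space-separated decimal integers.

Read 1: bits[0:1] width=1 -> value=0 (bin 0); offset now 1 = byte 0 bit 1; 23 bits remain
Read 2: bits[1:2] width=1 -> value=0 (bin 0); offset now 2 = byte 0 bit 2; 22 bits remain
Read 3: bits[2:5] width=3 -> value=5 (bin 101); offset now 5 = byte 0 bit 5; 19 bits remain
Read 4: bits[5:16] width=11 -> value=1889 (bin 11101100001); offset now 16 = byte 2 bit 0; 8 bits remain
Read 5: bits[16:18] width=2 -> value=1 (bin 01); offset now 18 = byte 2 bit 2; 6 bits remain
Read 6: bits[18:22] width=4 -> value=10 (bin 1010); offset now 22 = byte 2 bit 6; 2 bits remain

Answer: 0 0 5 1889 1 10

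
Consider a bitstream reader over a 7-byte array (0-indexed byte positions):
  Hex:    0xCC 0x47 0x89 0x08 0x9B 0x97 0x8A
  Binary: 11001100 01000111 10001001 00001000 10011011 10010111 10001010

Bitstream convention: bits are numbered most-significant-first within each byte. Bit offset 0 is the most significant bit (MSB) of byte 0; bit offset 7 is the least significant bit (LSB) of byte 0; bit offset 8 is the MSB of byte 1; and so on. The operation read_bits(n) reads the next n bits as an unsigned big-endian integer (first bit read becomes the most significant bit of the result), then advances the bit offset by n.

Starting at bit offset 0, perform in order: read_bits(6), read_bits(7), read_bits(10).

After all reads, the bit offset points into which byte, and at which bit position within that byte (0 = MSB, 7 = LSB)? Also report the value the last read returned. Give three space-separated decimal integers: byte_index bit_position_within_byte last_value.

Read 1: bits[0:6] width=6 -> value=51 (bin 110011); offset now 6 = byte 0 bit 6; 50 bits remain
Read 2: bits[6:13] width=7 -> value=8 (bin 0001000); offset now 13 = byte 1 bit 5; 43 bits remain
Read 3: bits[13:23] width=10 -> value=964 (bin 1111000100); offset now 23 = byte 2 bit 7; 33 bits remain

Answer: 2 7 964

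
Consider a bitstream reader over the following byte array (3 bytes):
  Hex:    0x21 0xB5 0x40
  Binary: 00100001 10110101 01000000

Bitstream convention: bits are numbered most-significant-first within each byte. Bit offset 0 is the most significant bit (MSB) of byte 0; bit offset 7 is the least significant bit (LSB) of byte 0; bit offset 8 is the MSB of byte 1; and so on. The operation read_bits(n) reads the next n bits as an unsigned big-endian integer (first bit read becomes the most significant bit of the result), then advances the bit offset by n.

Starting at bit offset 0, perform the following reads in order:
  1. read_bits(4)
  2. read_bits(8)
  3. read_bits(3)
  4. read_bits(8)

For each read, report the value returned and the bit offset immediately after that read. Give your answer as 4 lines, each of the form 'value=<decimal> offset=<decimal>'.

Read 1: bits[0:4] width=4 -> value=2 (bin 0010); offset now 4 = byte 0 bit 4; 20 bits remain
Read 2: bits[4:12] width=8 -> value=27 (bin 00011011); offset now 12 = byte 1 bit 4; 12 bits remain
Read 3: bits[12:15] width=3 -> value=2 (bin 010); offset now 15 = byte 1 bit 7; 9 bits remain
Read 4: bits[15:23] width=8 -> value=160 (bin 10100000); offset now 23 = byte 2 bit 7; 1 bits remain

Answer: value=2 offset=4
value=27 offset=12
value=2 offset=15
value=160 offset=23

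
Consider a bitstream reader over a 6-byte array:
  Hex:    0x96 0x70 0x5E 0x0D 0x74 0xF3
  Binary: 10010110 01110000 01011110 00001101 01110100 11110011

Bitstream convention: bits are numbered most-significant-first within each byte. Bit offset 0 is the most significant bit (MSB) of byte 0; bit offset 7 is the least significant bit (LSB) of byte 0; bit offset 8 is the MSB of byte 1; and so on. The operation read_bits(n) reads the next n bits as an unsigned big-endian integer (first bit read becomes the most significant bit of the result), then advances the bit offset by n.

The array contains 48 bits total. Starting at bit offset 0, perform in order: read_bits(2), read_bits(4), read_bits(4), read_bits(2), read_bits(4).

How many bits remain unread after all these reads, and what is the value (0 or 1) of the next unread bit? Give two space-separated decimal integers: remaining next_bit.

Answer: 32 0

Derivation:
Read 1: bits[0:2] width=2 -> value=2 (bin 10); offset now 2 = byte 0 bit 2; 46 bits remain
Read 2: bits[2:6] width=4 -> value=5 (bin 0101); offset now 6 = byte 0 bit 6; 42 bits remain
Read 3: bits[6:10] width=4 -> value=9 (bin 1001); offset now 10 = byte 1 bit 2; 38 bits remain
Read 4: bits[10:12] width=2 -> value=3 (bin 11); offset now 12 = byte 1 bit 4; 36 bits remain
Read 5: bits[12:16] width=4 -> value=0 (bin 0000); offset now 16 = byte 2 bit 0; 32 bits remain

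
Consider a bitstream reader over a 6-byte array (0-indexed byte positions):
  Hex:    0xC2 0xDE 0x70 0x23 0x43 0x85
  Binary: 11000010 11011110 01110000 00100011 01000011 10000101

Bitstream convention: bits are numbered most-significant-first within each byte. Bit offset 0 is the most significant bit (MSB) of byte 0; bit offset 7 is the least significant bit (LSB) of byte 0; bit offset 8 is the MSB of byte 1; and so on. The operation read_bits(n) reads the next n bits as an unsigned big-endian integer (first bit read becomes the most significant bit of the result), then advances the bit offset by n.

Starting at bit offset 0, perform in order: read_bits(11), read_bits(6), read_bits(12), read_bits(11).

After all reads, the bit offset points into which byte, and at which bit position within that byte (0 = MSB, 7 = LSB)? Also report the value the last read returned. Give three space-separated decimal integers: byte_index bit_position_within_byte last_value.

Answer: 5 0 835

Derivation:
Read 1: bits[0:11] width=11 -> value=1558 (bin 11000010110); offset now 11 = byte 1 bit 3; 37 bits remain
Read 2: bits[11:17] width=6 -> value=60 (bin 111100); offset now 17 = byte 2 bit 1; 31 bits remain
Read 3: bits[17:29] width=12 -> value=3588 (bin 111000000100); offset now 29 = byte 3 bit 5; 19 bits remain
Read 4: bits[29:40] width=11 -> value=835 (bin 01101000011); offset now 40 = byte 5 bit 0; 8 bits remain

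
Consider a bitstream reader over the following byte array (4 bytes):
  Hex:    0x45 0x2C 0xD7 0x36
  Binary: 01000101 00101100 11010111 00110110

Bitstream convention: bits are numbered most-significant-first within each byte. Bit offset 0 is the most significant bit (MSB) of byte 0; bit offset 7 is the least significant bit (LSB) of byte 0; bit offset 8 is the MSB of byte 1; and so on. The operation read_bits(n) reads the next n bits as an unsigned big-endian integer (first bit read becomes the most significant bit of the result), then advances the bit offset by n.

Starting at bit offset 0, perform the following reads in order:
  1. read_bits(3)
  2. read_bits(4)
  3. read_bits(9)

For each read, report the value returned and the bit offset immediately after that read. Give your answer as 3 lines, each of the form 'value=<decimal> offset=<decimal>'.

Read 1: bits[0:3] width=3 -> value=2 (bin 010); offset now 3 = byte 0 bit 3; 29 bits remain
Read 2: bits[3:7] width=4 -> value=2 (bin 0010); offset now 7 = byte 0 bit 7; 25 bits remain
Read 3: bits[7:16] width=9 -> value=300 (bin 100101100); offset now 16 = byte 2 bit 0; 16 bits remain

Answer: value=2 offset=3
value=2 offset=7
value=300 offset=16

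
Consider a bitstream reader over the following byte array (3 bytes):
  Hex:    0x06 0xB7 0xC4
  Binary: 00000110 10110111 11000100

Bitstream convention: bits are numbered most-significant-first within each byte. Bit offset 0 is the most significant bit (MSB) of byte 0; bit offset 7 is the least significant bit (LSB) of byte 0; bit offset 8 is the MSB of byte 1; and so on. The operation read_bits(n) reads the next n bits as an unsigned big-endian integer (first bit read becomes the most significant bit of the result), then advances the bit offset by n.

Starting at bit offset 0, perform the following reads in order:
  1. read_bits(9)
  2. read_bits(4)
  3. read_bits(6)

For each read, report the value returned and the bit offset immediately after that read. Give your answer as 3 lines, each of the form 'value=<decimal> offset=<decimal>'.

Answer: value=13 offset=9
value=6 offset=13
value=62 offset=19

Derivation:
Read 1: bits[0:9] width=9 -> value=13 (bin 000001101); offset now 9 = byte 1 bit 1; 15 bits remain
Read 2: bits[9:13] width=4 -> value=6 (bin 0110); offset now 13 = byte 1 bit 5; 11 bits remain
Read 3: bits[13:19] width=6 -> value=62 (bin 111110); offset now 19 = byte 2 bit 3; 5 bits remain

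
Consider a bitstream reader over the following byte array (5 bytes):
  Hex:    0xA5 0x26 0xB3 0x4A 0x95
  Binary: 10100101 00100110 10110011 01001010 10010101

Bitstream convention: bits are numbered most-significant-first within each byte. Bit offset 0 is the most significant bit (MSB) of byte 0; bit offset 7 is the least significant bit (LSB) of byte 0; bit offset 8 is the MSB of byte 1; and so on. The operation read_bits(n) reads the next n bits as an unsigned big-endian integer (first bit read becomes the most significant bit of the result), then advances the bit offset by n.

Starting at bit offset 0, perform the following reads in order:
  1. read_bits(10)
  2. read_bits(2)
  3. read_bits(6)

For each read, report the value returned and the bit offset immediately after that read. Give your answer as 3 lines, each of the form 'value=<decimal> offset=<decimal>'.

Answer: value=660 offset=10
value=2 offset=12
value=26 offset=18

Derivation:
Read 1: bits[0:10] width=10 -> value=660 (bin 1010010100); offset now 10 = byte 1 bit 2; 30 bits remain
Read 2: bits[10:12] width=2 -> value=2 (bin 10); offset now 12 = byte 1 bit 4; 28 bits remain
Read 3: bits[12:18] width=6 -> value=26 (bin 011010); offset now 18 = byte 2 bit 2; 22 bits remain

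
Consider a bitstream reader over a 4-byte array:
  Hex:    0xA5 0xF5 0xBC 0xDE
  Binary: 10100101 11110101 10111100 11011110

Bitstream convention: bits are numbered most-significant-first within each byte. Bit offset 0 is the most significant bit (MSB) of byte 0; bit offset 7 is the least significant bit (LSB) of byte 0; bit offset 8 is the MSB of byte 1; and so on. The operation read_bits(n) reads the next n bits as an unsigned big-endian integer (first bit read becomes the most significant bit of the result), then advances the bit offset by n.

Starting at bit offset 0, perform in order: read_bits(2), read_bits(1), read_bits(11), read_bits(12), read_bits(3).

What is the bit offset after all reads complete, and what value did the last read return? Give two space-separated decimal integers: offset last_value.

Read 1: bits[0:2] width=2 -> value=2 (bin 10); offset now 2 = byte 0 bit 2; 30 bits remain
Read 2: bits[2:3] width=1 -> value=1 (bin 1); offset now 3 = byte 0 bit 3; 29 bits remain
Read 3: bits[3:14] width=11 -> value=381 (bin 00101111101); offset now 14 = byte 1 bit 6; 18 bits remain
Read 4: bits[14:26] width=12 -> value=1779 (bin 011011110011); offset now 26 = byte 3 bit 2; 6 bits remain
Read 5: bits[26:29] width=3 -> value=3 (bin 011); offset now 29 = byte 3 bit 5; 3 bits remain

Answer: 29 3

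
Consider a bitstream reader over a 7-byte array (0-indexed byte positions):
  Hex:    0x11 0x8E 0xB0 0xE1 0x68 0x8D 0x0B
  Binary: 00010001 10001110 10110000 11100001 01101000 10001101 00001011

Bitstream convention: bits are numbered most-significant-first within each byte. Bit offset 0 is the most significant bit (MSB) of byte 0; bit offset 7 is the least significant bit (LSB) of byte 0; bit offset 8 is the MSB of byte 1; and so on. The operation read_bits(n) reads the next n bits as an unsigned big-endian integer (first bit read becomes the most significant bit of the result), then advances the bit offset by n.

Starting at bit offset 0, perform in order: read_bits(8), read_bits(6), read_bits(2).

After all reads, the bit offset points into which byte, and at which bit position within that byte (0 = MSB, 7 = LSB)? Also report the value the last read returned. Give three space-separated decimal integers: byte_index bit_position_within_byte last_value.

Answer: 2 0 2

Derivation:
Read 1: bits[0:8] width=8 -> value=17 (bin 00010001); offset now 8 = byte 1 bit 0; 48 bits remain
Read 2: bits[8:14] width=6 -> value=35 (bin 100011); offset now 14 = byte 1 bit 6; 42 bits remain
Read 3: bits[14:16] width=2 -> value=2 (bin 10); offset now 16 = byte 2 bit 0; 40 bits remain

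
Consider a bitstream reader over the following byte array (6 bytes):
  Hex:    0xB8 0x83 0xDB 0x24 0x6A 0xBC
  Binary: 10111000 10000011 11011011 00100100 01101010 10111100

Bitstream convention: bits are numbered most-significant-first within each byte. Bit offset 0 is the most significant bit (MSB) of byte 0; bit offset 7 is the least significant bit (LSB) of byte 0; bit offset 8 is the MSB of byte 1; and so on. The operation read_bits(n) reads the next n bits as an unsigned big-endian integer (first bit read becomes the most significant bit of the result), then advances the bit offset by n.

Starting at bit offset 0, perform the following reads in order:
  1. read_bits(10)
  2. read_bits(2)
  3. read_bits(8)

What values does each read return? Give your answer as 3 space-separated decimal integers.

Read 1: bits[0:10] width=10 -> value=738 (bin 1011100010); offset now 10 = byte 1 bit 2; 38 bits remain
Read 2: bits[10:12] width=2 -> value=0 (bin 00); offset now 12 = byte 1 bit 4; 36 bits remain
Read 3: bits[12:20] width=8 -> value=61 (bin 00111101); offset now 20 = byte 2 bit 4; 28 bits remain

Answer: 738 0 61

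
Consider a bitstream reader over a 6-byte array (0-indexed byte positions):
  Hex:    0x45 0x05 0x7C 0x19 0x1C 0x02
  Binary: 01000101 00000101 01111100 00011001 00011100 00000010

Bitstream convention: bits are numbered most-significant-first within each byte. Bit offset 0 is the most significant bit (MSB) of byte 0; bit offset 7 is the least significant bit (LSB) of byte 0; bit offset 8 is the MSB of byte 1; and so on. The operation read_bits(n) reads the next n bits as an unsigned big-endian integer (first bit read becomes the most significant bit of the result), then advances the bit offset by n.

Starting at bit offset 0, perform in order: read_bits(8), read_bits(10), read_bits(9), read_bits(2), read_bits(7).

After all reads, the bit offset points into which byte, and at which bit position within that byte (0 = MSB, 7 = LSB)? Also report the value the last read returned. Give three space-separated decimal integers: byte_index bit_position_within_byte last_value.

Read 1: bits[0:8] width=8 -> value=69 (bin 01000101); offset now 8 = byte 1 bit 0; 40 bits remain
Read 2: bits[8:18] width=10 -> value=21 (bin 0000010101); offset now 18 = byte 2 bit 2; 30 bits remain
Read 3: bits[18:27] width=9 -> value=480 (bin 111100000); offset now 27 = byte 3 bit 3; 21 bits remain
Read 4: bits[27:29] width=2 -> value=3 (bin 11); offset now 29 = byte 3 bit 5; 19 bits remain
Read 5: bits[29:36] width=7 -> value=17 (bin 0010001); offset now 36 = byte 4 bit 4; 12 bits remain

Answer: 4 4 17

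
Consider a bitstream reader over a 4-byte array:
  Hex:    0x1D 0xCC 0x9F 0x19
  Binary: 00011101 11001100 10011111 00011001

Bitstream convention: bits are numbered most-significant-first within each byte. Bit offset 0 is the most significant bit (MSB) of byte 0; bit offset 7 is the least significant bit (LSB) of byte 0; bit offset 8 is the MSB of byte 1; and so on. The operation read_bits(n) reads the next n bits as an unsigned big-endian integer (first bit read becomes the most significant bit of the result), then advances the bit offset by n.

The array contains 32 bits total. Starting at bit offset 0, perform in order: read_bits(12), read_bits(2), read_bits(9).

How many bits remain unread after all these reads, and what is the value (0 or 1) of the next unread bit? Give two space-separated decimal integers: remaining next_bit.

Read 1: bits[0:12] width=12 -> value=476 (bin 000111011100); offset now 12 = byte 1 bit 4; 20 bits remain
Read 2: bits[12:14] width=2 -> value=3 (bin 11); offset now 14 = byte 1 bit 6; 18 bits remain
Read 3: bits[14:23] width=9 -> value=79 (bin 001001111); offset now 23 = byte 2 bit 7; 9 bits remain

Answer: 9 1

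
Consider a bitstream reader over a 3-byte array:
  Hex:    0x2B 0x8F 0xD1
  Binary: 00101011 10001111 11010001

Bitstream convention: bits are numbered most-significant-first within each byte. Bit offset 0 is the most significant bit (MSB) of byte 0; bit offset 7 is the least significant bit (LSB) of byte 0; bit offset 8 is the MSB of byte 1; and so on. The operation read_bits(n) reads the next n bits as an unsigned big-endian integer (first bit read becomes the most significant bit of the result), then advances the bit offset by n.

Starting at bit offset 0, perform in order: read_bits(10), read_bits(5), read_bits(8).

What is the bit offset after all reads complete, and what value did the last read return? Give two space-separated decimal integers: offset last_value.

Read 1: bits[0:10] width=10 -> value=174 (bin 0010101110); offset now 10 = byte 1 bit 2; 14 bits remain
Read 2: bits[10:15] width=5 -> value=7 (bin 00111); offset now 15 = byte 1 bit 7; 9 bits remain
Read 3: bits[15:23] width=8 -> value=232 (bin 11101000); offset now 23 = byte 2 bit 7; 1 bits remain

Answer: 23 232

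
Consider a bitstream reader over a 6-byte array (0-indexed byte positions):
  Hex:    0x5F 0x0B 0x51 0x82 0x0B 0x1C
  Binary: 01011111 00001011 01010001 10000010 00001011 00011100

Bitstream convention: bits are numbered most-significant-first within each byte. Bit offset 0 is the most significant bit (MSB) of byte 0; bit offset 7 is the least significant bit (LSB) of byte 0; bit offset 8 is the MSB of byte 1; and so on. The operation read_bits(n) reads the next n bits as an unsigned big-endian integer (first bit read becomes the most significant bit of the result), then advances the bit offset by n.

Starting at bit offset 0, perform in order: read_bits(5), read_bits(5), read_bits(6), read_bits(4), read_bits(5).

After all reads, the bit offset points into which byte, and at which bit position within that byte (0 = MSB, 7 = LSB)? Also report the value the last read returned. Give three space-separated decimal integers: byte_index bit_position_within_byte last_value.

Read 1: bits[0:5] width=5 -> value=11 (bin 01011); offset now 5 = byte 0 bit 5; 43 bits remain
Read 2: bits[5:10] width=5 -> value=28 (bin 11100); offset now 10 = byte 1 bit 2; 38 bits remain
Read 3: bits[10:16] width=6 -> value=11 (bin 001011); offset now 16 = byte 2 bit 0; 32 bits remain
Read 4: bits[16:20] width=4 -> value=5 (bin 0101); offset now 20 = byte 2 bit 4; 28 bits remain
Read 5: bits[20:25] width=5 -> value=3 (bin 00011); offset now 25 = byte 3 bit 1; 23 bits remain

Answer: 3 1 3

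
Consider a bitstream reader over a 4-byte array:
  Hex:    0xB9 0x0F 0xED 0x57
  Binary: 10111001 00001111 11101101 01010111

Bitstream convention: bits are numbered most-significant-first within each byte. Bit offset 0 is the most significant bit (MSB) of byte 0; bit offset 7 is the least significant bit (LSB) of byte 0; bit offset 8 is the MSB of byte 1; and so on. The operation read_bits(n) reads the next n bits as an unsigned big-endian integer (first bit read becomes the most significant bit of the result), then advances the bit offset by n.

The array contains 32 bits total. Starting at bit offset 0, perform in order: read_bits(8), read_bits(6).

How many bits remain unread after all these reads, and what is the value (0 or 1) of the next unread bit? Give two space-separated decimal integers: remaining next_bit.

Read 1: bits[0:8] width=8 -> value=185 (bin 10111001); offset now 8 = byte 1 bit 0; 24 bits remain
Read 2: bits[8:14] width=6 -> value=3 (bin 000011); offset now 14 = byte 1 bit 6; 18 bits remain

Answer: 18 1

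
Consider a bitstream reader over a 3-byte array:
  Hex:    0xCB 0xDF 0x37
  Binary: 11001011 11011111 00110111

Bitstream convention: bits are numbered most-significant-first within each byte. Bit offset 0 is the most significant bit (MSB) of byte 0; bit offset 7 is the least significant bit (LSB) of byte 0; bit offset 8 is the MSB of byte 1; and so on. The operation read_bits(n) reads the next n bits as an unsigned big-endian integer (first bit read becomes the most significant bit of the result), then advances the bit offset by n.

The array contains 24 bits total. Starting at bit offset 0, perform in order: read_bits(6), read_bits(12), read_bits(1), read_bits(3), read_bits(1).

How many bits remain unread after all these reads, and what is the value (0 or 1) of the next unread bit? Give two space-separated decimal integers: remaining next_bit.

Answer: 1 1

Derivation:
Read 1: bits[0:6] width=6 -> value=50 (bin 110010); offset now 6 = byte 0 bit 6; 18 bits remain
Read 2: bits[6:18] width=12 -> value=3964 (bin 111101111100); offset now 18 = byte 2 bit 2; 6 bits remain
Read 3: bits[18:19] width=1 -> value=1 (bin 1); offset now 19 = byte 2 bit 3; 5 bits remain
Read 4: bits[19:22] width=3 -> value=5 (bin 101); offset now 22 = byte 2 bit 6; 2 bits remain
Read 5: bits[22:23] width=1 -> value=1 (bin 1); offset now 23 = byte 2 bit 7; 1 bits remain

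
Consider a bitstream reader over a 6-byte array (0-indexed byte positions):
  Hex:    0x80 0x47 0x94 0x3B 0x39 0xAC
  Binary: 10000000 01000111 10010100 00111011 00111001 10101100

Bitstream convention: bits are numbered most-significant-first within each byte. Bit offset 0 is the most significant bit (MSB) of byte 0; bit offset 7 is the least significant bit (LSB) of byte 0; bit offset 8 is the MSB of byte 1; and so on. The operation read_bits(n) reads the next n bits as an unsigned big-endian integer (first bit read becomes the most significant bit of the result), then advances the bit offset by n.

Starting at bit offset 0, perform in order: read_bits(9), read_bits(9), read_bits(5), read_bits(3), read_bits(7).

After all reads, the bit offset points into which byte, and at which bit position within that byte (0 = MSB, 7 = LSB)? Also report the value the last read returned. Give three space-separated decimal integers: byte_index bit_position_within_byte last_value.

Answer: 4 1 118

Derivation:
Read 1: bits[0:9] width=9 -> value=256 (bin 100000000); offset now 9 = byte 1 bit 1; 39 bits remain
Read 2: bits[9:18] width=9 -> value=286 (bin 100011110); offset now 18 = byte 2 bit 2; 30 bits remain
Read 3: bits[18:23] width=5 -> value=10 (bin 01010); offset now 23 = byte 2 bit 7; 25 bits remain
Read 4: bits[23:26] width=3 -> value=0 (bin 000); offset now 26 = byte 3 bit 2; 22 bits remain
Read 5: bits[26:33] width=7 -> value=118 (bin 1110110); offset now 33 = byte 4 bit 1; 15 bits remain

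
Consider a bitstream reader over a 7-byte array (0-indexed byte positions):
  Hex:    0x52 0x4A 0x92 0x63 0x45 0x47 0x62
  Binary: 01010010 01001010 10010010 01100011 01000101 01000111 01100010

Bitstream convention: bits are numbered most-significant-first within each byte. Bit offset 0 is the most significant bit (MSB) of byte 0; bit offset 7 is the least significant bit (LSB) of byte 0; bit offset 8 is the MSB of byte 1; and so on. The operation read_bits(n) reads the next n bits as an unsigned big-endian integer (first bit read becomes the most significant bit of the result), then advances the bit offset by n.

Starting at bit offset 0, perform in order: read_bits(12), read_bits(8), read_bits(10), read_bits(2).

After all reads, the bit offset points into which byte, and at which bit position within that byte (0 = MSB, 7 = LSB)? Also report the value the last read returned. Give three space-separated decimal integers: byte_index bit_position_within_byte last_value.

Answer: 4 0 3

Derivation:
Read 1: bits[0:12] width=12 -> value=1316 (bin 010100100100); offset now 12 = byte 1 bit 4; 44 bits remain
Read 2: bits[12:20] width=8 -> value=169 (bin 10101001); offset now 20 = byte 2 bit 4; 36 bits remain
Read 3: bits[20:30] width=10 -> value=152 (bin 0010011000); offset now 30 = byte 3 bit 6; 26 bits remain
Read 4: bits[30:32] width=2 -> value=3 (bin 11); offset now 32 = byte 4 bit 0; 24 bits remain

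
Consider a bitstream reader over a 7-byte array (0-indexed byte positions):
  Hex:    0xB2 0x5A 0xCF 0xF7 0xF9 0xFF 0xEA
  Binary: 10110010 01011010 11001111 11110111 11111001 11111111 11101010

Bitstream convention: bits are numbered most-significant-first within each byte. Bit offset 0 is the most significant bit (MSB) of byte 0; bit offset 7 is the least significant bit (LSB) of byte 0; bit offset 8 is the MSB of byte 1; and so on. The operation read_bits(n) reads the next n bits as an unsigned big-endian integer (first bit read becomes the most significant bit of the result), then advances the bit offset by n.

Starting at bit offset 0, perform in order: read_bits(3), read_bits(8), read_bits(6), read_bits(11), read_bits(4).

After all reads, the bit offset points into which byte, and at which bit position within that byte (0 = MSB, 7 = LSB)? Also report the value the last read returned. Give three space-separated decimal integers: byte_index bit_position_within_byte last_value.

Read 1: bits[0:3] width=3 -> value=5 (bin 101); offset now 3 = byte 0 bit 3; 53 bits remain
Read 2: bits[3:11] width=8 -> value=146 (bin 10010010); offset now 11 = byte 1 bit 3; 45 bits remain
Read 3: bits[11:17] width=6 -> value=53 (bin 110101); offset now 17 = byte 2 bit 1; 39 bits remain
Read 4: bits[17:28] width=11 -> value=1279 (bin 10011111111); offset now 28 = byte 3 bit 4; 28 bits remain
Read 5: bits[28:32] width=4 -> value=7 (bin 0111); offset now 32 = byte 4 bit 0; 24 bits remain

Answer: 4 0 7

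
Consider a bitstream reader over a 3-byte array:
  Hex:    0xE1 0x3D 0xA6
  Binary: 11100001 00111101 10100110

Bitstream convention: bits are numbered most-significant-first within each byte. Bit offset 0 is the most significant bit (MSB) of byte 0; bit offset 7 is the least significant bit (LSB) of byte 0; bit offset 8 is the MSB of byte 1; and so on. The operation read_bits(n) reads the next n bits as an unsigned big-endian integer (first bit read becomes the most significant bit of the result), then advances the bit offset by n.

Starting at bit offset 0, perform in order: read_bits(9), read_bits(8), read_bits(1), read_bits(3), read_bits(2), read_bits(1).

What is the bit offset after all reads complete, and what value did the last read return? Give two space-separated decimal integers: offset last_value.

Read 1: bits[0:9] width=9 -> value=450 (bin 111000010); offset now 9 = byte 1 bit 1; 15 bits remain
Read 2: bits[9:17] width=8 -> value=123 (bin 01111011); offset now 17 = byte 2 bit 1; 7 bits remain
Read 3: bits[17:18] width=1 -> value=0 (bin 0); offset now 18 = byte 2 bit 2; 6 bits remain
Read 4: bits[18:21] width=3 -> value=4 (bin 100); offset now 21 = byte 2 bit 5; 3 bits remain
Read 5: bits[21:23] width=2 -> value=3 (bin 11); offset now 23 = byte 2 bit 7; 1 bits remain
Read 6: bits[23:24] width=1 -> value=0 (bin 0); offset now 24 = byte 3 bit 0; 0 bits remain

Answer: 24 0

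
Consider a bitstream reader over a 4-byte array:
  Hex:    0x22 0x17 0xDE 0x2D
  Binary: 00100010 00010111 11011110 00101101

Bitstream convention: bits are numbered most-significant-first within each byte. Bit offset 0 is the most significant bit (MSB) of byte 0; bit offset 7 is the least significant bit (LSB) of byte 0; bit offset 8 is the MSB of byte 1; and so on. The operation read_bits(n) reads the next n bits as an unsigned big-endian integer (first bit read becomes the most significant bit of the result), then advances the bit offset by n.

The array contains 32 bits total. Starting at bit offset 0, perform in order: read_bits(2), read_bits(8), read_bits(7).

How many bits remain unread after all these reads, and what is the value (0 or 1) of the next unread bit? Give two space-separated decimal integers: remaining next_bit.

Answer: 15 1

Derivation:
Read 1: bits[0:2] width=2 -> value=0 (bin 00); offset now 2 = byte 0 bit 2; 30 bits remain
Read 2: bits[2:10] width=8 -> value=136 (bin 10001000); offset now 10 = byte 1 bit 2; 22 bits remain
Read 3: bits[10:17] width=7 -> value=47 (bin 0101111); offset now 17 = byte 2 bit 1; 15 bits remain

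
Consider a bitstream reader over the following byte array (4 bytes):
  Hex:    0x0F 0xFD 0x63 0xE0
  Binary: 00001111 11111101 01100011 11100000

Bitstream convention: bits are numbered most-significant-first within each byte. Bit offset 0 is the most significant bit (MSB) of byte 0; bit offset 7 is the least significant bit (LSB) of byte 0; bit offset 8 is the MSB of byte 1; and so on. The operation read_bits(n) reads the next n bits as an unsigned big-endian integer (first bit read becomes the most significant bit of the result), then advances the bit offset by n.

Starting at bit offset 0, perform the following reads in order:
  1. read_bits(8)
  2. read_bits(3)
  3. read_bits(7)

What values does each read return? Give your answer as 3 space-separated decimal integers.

Answer: 15 7 117

Derivation:
Read 1: bits[0:8] width=8 -> value=15 (bin 00001111); offset now 8 = byte 1 bit 0; 24 bits remain
Read 2: bits[8:11] width=3 -> value=7 (bin 111); offset now 11 = byte 1 bit 3; 21 bits remain
Read 3: bits[11:18] width=7 -> value=117 (bin 1110101); offset now 18 = byte 2 bit 2; 14 bits remain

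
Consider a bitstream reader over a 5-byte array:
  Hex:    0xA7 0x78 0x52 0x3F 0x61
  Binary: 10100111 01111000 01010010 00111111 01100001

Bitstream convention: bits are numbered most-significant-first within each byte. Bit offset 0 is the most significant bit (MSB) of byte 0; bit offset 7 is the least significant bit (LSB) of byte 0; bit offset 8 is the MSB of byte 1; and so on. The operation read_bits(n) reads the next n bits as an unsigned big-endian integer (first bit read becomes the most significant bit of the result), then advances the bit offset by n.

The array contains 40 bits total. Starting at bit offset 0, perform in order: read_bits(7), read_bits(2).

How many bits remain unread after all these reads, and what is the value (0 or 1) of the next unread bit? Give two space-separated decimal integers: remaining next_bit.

Answer: 31 1

Derivation:
Read 1: bits[0:7] width=7 -> value=83 (bin 1010011); offset now 7 = byte 0 bit 7; 33 bits remain
Read 2: bits[7:9] width=2 -> value=2 (bin 10); offset now 9 = byte 1 bit 1; 31 bits remain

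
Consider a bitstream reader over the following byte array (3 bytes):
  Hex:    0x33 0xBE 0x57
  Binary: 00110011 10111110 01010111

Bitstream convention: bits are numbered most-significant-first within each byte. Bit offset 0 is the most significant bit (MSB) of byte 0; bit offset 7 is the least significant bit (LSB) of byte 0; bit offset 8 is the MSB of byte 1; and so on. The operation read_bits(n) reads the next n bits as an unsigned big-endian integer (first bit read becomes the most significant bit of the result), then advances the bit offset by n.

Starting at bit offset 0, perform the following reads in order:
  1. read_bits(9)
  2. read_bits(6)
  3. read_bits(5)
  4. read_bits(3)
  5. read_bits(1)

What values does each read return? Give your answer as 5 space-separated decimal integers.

Read 1: bits[0:9] width=9 -> value=103 (bin 001100111); offset now 9 = byte 1 bit 1; 15 bits remain
Read 2: bits[9:15] width=6 -> value=31 (bin 011111); offset now 15 = byte 1 bit 7; 9 bits remain
Read 3: bits[15:20] width=5 -> value=5 (bin 00101); offset now 20 = byte 2 bit 4; 4 bits remain
Read 4: bits[20:23] width=3 -> value=3 (bin 011); offset now 23 = byte 2 bit 7; 1 bits remain
Read 5: bits[23:24] width=1 -> value=1 (bin 1); offset now 24 = byte 3 bit 0; 0 bits remain

Answer: 103 31 5 3 1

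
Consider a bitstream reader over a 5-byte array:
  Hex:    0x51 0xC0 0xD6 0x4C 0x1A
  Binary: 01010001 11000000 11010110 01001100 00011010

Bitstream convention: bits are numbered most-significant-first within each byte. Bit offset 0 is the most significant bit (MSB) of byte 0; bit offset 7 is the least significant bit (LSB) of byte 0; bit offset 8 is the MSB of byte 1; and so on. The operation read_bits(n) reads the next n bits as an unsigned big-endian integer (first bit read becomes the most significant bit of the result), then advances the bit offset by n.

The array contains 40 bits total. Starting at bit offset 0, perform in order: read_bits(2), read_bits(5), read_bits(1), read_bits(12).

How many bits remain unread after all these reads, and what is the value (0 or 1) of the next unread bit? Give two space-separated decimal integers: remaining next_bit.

Read 1: bits[0:2] width=2 -> value=1 (bin 01); offset now 2 = byte 0 bit 2; 38 bits remain
Read 2: bits[2:7] width=5 -> value=8 (bin 01000); offset now 7 = byte 0 bit 7; 33 bits remain
Read 3: bits[7:8] width=1 -> value=1 (bin 1); offset now 8 = byte 1 bit 0; 32 bits remain
Read 4: bits[8:20] width=12 -> value=3085 (bin 110000001101); offset now 20 = byte 2 bit 4; 20 bits remain

Answer: 20 0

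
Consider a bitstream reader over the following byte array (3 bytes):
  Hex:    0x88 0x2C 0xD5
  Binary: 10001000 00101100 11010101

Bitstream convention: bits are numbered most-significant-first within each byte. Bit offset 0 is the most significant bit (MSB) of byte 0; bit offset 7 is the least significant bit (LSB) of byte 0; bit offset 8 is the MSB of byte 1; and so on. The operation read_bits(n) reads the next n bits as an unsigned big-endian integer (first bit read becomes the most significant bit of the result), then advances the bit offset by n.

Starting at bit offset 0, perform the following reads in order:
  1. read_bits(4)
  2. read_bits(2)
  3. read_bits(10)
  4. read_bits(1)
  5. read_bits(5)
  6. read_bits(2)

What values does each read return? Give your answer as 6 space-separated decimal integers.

Read 1: bits[0:4] width=4 -> value=8 (bin 1000); offset now 4 = byte 0 bit 4; 20 bits remain
Read 2: bits[4:6] width=2 -> value=2 (bin 10); offset now 6 = byte 0 bit 6; 18 bits remain
Read 3: bits[6:16] width=10 -> value=44 (bin 0000101100); offset now 16 = byte 2 bit 0; 8 bits remain
Read 4: bits[16:17] width=1 -> value=1 (bin 1); offset now 17 = byte 2 bit 1; 7 bits remain
Read 5: bits[17:22] width=5 -> value=21 (bin 10101); offset now 22 = byte 2 bit 6; 2 bits remain
Read 6: bits[22:24] width=2 -> value=1 (bin 01); offset now 24 = byte 3 bit 0; 0 bits remain

Answer: 8 2 44 1 21 1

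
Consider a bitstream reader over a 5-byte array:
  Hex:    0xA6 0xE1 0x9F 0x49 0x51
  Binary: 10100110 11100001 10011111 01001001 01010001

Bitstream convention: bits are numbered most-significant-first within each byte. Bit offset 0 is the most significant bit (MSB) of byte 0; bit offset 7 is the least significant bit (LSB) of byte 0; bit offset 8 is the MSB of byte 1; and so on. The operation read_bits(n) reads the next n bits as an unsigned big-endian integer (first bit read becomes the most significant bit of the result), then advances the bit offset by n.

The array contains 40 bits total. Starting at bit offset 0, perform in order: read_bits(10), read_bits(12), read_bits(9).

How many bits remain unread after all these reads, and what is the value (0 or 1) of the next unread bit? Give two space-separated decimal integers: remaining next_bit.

Answer: 9 1

Derivation:
Read 1: bits[0:10] width=10 -> value=667 (bin 1010011011); offset now 10 = byte 1 bit 2; 30 bits remain
Read 2: bits[10:22] width=12 -> value=2151 (bin 100001100111); offset now 22 = byte 2 bit 6; 18 bits remain
Read 3: bits[22:31] width=9 -> value=420 (bin 110100100); offset now 31 = byte 3 bit 7; 9 bits remain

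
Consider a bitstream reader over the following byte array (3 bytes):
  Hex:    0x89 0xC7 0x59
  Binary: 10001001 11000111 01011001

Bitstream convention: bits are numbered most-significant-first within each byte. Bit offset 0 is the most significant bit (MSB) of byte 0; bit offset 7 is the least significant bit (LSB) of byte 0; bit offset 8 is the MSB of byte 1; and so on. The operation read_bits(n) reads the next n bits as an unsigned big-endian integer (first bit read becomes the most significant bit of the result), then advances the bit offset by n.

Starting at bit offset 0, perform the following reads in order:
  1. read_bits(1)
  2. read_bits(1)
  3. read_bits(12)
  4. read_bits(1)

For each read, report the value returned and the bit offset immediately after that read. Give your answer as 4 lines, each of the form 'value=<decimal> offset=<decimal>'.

Read 1: bits[0:1] width=1 -> value=1 (bin 1); offset now 1 = byte 0 bit 1; 23 bits remain
Read 2: bits[1:2] width=1 -> value=0 (bin 0); offset now 2 = byte 0 bit 2; 22 bits remain
Read 3: bits[2:14] width=12 -> value=625 (bin 001001110001); offset now 14 = byte 1 bit 6; 10 bits remain
Read 4: bits[14:15] width=1 -> value=1 (bin 1); offset now 15 = byte 1 bit 7; 9 bits remain

Answer: value=1 offset=1
value=0 offset=2
value=625 offset=14
value=1 offset=15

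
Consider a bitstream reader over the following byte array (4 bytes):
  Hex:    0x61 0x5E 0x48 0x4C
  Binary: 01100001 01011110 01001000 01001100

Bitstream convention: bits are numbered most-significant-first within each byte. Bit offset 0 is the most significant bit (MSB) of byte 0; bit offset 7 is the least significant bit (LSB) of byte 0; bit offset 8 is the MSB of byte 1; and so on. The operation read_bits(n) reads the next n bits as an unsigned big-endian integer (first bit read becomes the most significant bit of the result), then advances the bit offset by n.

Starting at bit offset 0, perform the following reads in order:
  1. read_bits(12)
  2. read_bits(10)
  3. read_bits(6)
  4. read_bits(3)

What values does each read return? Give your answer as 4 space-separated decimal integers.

Read 1: bits[0:12] width=12 -> value=1557 (bin 011000010101); offset now 12 = byte 1 bit 4; 20 bits remain
Read 2: bits[12:22] width=10 -> value=914 (bin 1110010010); offset now 22 = byte 2 bit 6; 10 bits remain
Read 3: bits[22:28] width=6 -> value=4 (bin 000100); offset now 28 = byte 3 bit 4; 4 bits remain
Read 4: bits[28:31] width=3 -> value=6 (bin 110); offset now 31 = byte 3 bit 7; 1 bits remain

Answer: 1557 914 4 6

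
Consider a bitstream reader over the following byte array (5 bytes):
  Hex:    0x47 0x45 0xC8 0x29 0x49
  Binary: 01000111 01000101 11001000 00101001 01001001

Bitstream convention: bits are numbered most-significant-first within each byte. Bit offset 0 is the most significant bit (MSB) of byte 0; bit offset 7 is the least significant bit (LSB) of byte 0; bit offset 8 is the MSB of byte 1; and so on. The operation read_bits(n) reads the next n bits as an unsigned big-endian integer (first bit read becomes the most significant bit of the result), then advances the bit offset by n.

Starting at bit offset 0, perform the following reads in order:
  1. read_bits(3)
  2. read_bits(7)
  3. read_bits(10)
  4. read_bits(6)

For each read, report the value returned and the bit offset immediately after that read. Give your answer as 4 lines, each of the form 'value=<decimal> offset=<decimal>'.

Read 1: bits[0:3] width=3 -> value=2 (bin 010); offset now 3 = byte 0 bit 3; 37 bits remain
Read 2: bits[3:10] width=7 -> value=29 (bin 0011101); offset now 10 = byte 1 bit 2; 30 bits remain
Read 3: bits[10:20] width=10 -> value=92 (bin 0001011100); offset now 20 = byte 2 bit 4; 20 bits remain
Read 4: bits[20:26] width=6 -> value=32 (bin 100000); offset now 26 = byte 3 bit 2; 14 bits remain

Answer: value=2 offset=3
value=29 offset=10
value=92 offset=20
value=32 offset=26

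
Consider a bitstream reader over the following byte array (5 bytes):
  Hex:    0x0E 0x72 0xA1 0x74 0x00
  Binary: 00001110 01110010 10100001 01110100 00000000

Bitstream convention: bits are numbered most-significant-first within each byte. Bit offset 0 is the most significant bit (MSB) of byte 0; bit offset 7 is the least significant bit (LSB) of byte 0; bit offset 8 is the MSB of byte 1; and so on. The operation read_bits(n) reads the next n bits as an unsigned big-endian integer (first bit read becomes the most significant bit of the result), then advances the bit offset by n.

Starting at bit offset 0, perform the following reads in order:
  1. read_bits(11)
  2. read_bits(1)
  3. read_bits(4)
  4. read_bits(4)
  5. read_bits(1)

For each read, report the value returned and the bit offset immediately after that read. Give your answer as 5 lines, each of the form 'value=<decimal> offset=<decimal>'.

Read 1: bits[0:11] width=11 -> value=115 (bin 00001110011); offset now 11 = byte 1 bit 3; 29 bits remain
Read 2: bits[11:12] width=1 -> value=1 (bin 1); offset now 12 = byte 1 bit 4; 28 bits remain
Read 3: bits[12:16] width=4 -> value=2 (bin 0010); offset now 16 = byte 2 bit 0; 24 bits remain
Read 4: bits[16:20] width=4 -> value=10 (bin 1010); offset now 20 = byte 2 bit 4; 20 bits remain
Read 5: bits[20:21] width=1 -> value=0 (bin 0); offset now 21 = byte 2 bit 5; 19 bits remain

Answer: value=115 offset=11
value=1 offset=12
value=2 offset=16
value=10 offset=20
value=0 offset=21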